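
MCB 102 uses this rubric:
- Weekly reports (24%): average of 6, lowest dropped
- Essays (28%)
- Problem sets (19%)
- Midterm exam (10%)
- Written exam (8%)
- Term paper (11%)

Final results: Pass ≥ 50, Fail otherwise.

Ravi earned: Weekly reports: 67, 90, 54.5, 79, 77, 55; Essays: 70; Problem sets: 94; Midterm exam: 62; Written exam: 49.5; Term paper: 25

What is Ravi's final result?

Weekly reports: drop 54.5 → average of remaining 5 = 368/5 = 73.6
Weighted total:
  Weekly reports 73.6 × 0.24 = 17.664
  Essays 70 × 0.28 = 19.6
  Problem sets 94 × 0.19 = 17.86
  Midterm exam 62 × 0.1 = 6.2
  Written exam 49.5 × 0.08 = 3.96
  Term paper 25 × 0.11 = 2.75
Sum = 68.034
68.034 ≥ 50 → Pass

Pass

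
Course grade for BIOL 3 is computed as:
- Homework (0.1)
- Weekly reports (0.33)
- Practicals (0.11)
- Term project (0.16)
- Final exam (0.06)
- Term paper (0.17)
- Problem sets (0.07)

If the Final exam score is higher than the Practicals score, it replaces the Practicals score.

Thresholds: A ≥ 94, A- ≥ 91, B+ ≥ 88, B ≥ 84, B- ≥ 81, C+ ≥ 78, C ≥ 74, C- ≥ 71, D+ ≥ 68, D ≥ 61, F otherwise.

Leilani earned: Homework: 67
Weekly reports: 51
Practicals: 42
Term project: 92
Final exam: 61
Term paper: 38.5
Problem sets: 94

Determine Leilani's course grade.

Final exam (61) > Practicals (42), so Practicals counts as 61.
Weighted total:
  Homework 67 × 0.1 = 6.7
  Weekly reports 51 × 0.33 = 16.83
  Practicals 61 × 0.11 = 6.71
  Term project 92 × 0.16 = 14.72
  Final exam 61 × 0.06 = 3.66
  Term paper 38.5 × 0.17 = 6.545
  Problem sets 94 × 0.07 = 6.58
Sum = 61.745
61.745 is ≥ 61 and < 68 → D

D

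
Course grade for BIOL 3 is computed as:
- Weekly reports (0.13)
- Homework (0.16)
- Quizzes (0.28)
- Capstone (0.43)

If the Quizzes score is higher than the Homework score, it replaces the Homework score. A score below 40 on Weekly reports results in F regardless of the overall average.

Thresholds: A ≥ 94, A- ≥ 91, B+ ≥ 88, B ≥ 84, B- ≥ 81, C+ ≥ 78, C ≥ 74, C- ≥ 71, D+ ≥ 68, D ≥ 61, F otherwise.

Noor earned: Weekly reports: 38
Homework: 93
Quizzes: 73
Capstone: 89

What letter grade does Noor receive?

F

Quizzes (73) ≤ Homework (93), so Homework stays at 93.
Weekly reports score 38 < 40: minimum not met.
Weighted total:
  Weekly reports 38 × 0.13 = 4.94
  Homework 93 × 0.16 = 14.88
  Quizzes 73 × 0.28 = 20.44
  Capstone 89 × 0.43 = 38.27
Sum = 78.53
Because the Weekly reports minimum was not met, the result is F.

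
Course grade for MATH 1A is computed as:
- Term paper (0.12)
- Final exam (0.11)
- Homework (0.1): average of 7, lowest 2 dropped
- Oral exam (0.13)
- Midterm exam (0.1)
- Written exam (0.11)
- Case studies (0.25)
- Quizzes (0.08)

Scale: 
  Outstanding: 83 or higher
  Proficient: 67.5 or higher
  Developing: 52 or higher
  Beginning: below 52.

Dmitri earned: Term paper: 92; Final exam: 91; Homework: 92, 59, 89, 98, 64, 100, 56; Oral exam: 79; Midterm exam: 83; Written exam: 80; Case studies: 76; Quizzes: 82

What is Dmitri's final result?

Proficient

Homework: drop 56, 59 → average of remaining 5 = 443/5 = 88.6
Weighted total:
  Term paper 92 × 0.12 = 11.04
  Final exam 91 × 0.11 = 10.01
  Homework 88.6 × 0.1 = 8.86
  Oral exam 79 × 0.13 = 10.27
  Midterm exam 83 × 0.1 = 8.3
  Written exam 80 × 0.11 = 8.8
  Case studies 76 × 0.25 = 19
  Quizzes 82 × 0.08 = 6.56
Sum = 82.84
82.84 is ≥ 67.5 and < 83 → Proficient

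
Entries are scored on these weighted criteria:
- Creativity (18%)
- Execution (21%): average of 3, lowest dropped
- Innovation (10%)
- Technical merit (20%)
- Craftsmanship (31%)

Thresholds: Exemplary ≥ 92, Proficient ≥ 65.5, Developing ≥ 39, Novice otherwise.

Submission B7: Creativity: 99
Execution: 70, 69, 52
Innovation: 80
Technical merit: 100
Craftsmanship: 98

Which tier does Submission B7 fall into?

Execution: drop 52 → average of remaining 2 = 139/2 = 69.5
Weighted total:
  Creativity 99 × 0.18 = 17.82
  Execution 69.5 × 0.21 = 14.595
  Innovation 80 × 0.1 = 8
  Technical merit 100 × 0.2 = 20
  Craftsmanship 98 × 0.31 = 30.38
Sum = 90.795
90.795 is ≥ 65.5 and < 92 → Proficient

Proficient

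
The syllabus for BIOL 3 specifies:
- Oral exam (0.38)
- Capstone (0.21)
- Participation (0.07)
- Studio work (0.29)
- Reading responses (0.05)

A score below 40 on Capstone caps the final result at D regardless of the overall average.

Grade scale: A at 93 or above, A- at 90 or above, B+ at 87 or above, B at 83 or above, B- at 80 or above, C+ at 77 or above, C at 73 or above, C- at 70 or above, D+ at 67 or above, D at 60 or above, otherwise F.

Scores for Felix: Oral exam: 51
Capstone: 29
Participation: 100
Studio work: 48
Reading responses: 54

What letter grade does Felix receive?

F

Capstone score 29 < 40: minimum not met.
Weighted total:
  Oral exam 51 × 0.38 = 19.38
  Capstone 29 × 0.21 = 6.09
  Participation 100 × 0.07 = 7
  Studio work 48 × 0.29 = 13.92
  Reading responses 54 × 0.05 = 2.7
Sum = 49.09
49.09 would be F; cap at D applies → F.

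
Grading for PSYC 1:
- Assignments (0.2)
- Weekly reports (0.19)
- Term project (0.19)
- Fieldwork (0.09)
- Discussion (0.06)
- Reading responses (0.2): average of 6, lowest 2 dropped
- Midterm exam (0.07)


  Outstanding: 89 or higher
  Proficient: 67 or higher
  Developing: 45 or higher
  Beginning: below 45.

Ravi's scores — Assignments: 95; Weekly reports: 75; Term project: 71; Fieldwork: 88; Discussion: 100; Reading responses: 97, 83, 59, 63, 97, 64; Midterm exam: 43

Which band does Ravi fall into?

Proficient

Reading responses: drop 59, 63 → average of remaining 4 = 341/4 = 85.25
Weighted total:
  Assignments 95 × 0.2 = 19
  Weekly reports 75 × 0.19 = 14.25
  Term project 71 × 0.19 = 13.49
  Fieldwork 88 × 0.09 = 7.92
  Discussion 100 × 0.06 = 6
  Reading responses 85.25 × 0.2 = 17.05
  Midterm exam 43 × 0.07 = 3.01
Sum = 80.72
80.72 is ≥ 67 and < 89 → Proficient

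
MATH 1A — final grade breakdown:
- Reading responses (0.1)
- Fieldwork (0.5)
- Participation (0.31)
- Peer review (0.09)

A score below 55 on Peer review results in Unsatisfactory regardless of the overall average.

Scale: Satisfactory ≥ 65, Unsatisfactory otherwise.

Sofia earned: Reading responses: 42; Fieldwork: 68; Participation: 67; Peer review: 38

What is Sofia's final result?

Peer review score 38 < 55: minimum not met.
Weighted total:
  Reading responses 42 × 0.1 = 4.2
  Fieldwork 68 × 0.5 = 34
  Participation 67 × 0.31 = 20.77
  Peer review 38 × 0.09 = 3.42
Sum = 62.39
Because the Peer review minimum was not met, the result is Unsatisfactory.

Unsatisfactory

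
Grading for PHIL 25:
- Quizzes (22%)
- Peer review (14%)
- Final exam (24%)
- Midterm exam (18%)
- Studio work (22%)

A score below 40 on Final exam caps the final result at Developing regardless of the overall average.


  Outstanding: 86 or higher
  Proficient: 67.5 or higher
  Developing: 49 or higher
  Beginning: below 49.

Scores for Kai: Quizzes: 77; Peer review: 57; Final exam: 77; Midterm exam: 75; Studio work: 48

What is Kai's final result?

Developing

Final exam score 77 ≥ 40: minimum met.
Weighted total:
  Quizzes 77 × 0.22 = 16.94
  Peer review 57 × 0.14 = 7.98
  Final exam 77 × 0.24 = 18.48
  Midterm exam 75 × 0.18 = 13.5
  Studio work 48 × 0.22 = 10.56
Sum = 67.46
67.46 is ≥ 49 and < 67.5 → Developing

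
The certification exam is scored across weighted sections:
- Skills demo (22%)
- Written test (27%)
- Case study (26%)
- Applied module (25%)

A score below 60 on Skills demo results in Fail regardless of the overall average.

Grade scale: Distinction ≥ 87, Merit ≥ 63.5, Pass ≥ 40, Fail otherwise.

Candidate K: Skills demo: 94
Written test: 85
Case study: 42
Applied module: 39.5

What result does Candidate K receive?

Skills demo score 94 ≥ 60: minimum met.
Weighted total:
  Skills demo 94 × 0.22 = 20.68
  Written test 85 × 0.27 = 22.95
  Case study 42 × 0.26 = 10.92
  Applied module 39.5 × 0.25 = 9.875
Sum = 64.425
64.425 is ≥ 63.5 and < 87 → Merit

Merit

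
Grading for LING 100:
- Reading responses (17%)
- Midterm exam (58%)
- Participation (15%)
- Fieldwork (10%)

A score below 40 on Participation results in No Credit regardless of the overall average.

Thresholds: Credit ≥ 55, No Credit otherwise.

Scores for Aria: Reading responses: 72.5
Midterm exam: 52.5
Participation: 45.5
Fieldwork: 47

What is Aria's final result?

No Credit

Participation score 45.5 ≥ 40: minimum met.
Weighted total:
  Reading responses 72.5 × 0.17 = 12.325
  Midterm exam 52.5 × 0.58 = 30.45
  Participation 45.5 × 0.15 = 6.825
  Fieldwork 47 × 0.1 = 4.7
Sum = 54.3
54.3 < 55 → No Credit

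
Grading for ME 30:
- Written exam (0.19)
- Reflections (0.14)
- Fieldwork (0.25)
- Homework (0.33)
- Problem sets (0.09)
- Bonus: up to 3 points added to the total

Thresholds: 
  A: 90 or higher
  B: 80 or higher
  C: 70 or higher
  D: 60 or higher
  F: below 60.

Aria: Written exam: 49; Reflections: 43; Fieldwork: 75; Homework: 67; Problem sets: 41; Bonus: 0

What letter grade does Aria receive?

F

Weighted total:
  Written exam 49 × 0.19 = 9.31
  Reflections 43 × 0.14 = 6.02
  Fieldwork 75 × 0.25 = 18.75
  Homework 67 × 0.33 = 22.11
  Problem sets 41 × 0.09 = 3.69
Sum = 59.88
Bonus: 59.88 + 0 = 59.88
59.88 < 60 → F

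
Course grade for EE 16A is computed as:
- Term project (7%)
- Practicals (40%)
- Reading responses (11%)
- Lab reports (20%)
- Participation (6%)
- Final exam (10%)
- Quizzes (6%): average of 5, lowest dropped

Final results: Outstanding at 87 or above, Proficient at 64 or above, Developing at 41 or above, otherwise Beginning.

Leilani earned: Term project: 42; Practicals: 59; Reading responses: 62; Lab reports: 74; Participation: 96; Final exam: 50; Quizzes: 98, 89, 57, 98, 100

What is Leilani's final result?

Quizzes: drop 57 → average of remaining 4 = 385/4 = 96.25
Weighted total:
  Term project 42 × 0.07 = 2.94
  Practicals 59 × 0.4 = 23.6
  Reading responses 62 × 0.11 = 6.82
  Lab reports 74 × 0.2 = 14.8
  Participation 96 × 0.06 = 5.76
  Final exam 50 × 0.1 = 5
  Quizzes 96.25 × 0.06 = 5.775
Sum = 64.695
64.695 is ≥ 64 and < 87 → Proficient

Proficient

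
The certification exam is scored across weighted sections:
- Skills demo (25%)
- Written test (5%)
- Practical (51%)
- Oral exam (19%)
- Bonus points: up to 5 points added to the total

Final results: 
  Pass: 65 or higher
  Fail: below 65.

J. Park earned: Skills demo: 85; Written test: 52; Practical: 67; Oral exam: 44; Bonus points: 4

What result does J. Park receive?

Weighted total:
  Skills demo 85 × 0.25 = 21.25
  Written test 52 × 0.05 = 2.6
  Practical 67 × 0.51 = 34.17
  Oral exam 44 × 0.19 = 8.36
Sum = 66.38
Bonus points: 66.38 + 4 = 70.38
70.38 ≥ 65 → Pass

Pass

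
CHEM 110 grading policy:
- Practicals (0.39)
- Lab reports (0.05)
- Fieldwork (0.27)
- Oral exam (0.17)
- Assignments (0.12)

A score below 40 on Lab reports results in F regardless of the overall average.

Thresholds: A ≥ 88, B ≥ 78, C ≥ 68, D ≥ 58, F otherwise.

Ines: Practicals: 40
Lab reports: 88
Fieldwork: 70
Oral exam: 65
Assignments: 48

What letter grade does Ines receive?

Lab reports score 88 ≥ 40: minimum met.
Weighted total:
  Practicals 40 × 0.39 = 15.6
  Lab reports 88 × 0.05 = 4.4
  Fieldwork 70 × 0.27 = 18.9
  Oral exam 65 × 0.17 = 11.05
  Assignments 48 × 0.12 = 5.76
Sum = 55.71
55.71 < 58 → F

F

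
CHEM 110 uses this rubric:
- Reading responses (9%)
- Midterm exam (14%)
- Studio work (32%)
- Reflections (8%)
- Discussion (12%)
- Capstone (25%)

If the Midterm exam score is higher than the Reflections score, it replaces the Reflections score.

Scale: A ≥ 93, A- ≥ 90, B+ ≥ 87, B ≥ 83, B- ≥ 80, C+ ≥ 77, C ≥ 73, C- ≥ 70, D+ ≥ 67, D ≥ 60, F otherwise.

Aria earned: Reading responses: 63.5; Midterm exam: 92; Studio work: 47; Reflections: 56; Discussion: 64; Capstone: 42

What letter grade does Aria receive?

F

Midterm exam (92) > Reflections (56), so Reflections counts as 92.
Weighted total:
  Reading responses 63.5 × 0.09 = 5.715
  Midterm exam 92 × 0.14 = 12.88
  Studio work 47 × 0.32 = 15.04
  Reflections 92 × 0.08 = 7.36
  Discussion 64 × 0.12 = 7.68
  Capstone 42 × 0.25 = 10.5
Sum = 59.175
59.175 < 60 → F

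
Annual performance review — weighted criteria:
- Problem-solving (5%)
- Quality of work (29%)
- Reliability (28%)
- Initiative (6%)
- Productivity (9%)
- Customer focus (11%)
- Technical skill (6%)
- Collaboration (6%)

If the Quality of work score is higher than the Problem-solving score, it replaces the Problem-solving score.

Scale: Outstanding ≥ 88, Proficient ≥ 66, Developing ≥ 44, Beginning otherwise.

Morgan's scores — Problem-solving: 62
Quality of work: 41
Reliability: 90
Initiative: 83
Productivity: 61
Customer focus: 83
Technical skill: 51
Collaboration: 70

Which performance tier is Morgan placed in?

Proficient

Quality of work (41) ≤ Problem-solving (62), so Problem-solving stays at 62.
Weighted total:
  Problem-solving 62 × 0.05 = 3.1
  Quality of work 41 × 0.29 = 11.89
  Reliability 90 × 0.28 = 25.2
  Initiative 83 × 0.06 = 4.98
  Productivity 61 × 0.09 = 5.49
  Customer focus 83 × 0.11 = 9.13
  Technical skill 51 × 0.06 = 3.06
  Collaboration 70 × 0.06 = 4.2
Sum = 67.05
67.05 is ≥ 66 and < 88 → Proficient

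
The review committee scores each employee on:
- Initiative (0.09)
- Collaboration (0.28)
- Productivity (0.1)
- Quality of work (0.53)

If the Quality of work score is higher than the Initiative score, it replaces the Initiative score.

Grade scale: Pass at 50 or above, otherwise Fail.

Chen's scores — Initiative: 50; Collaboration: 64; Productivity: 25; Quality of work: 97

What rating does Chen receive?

Quality of work (97) > Initiative (50), so Initiative counts as 97.
Weighted total:
  Initiative 97 × 0.09 = 8.73
  Collaboration 64 × 0.28 = 17.92
  Productivity 25 × 0.1 = 2.5
  Quality of work 97 × 0.53 = 51.41
Sum = 80.56
80.56 ≥ 50 → Pass

Pass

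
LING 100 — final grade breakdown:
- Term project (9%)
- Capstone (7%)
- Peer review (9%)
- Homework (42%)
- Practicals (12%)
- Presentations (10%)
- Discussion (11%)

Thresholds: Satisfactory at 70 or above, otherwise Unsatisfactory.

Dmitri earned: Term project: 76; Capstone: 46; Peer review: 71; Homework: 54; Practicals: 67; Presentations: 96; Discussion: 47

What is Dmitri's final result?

Weighted total:
  Term project 76 × 0.09 = 6.84
  Capstone 46 × 0.07 = 3.22
  Peer review 71 × 0.09 = 6.39
  Homework 54 × 0.42 = 22.68
  Practicals 67 × 0.12 = 8.04
  Presentations 96 × 0.1 = 9.6
  Discussion 47 × 0.11 = 5.17
Sum = 61.94
61.94 < 70 → Unsatisfactory

Unsatisfactory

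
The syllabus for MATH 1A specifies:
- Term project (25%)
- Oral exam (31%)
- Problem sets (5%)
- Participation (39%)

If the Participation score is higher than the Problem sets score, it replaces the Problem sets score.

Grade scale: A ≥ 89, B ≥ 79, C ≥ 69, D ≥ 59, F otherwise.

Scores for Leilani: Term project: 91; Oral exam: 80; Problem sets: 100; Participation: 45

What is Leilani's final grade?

Participation (45) ≤ Problem sets (100), so Problem sets stays at 100.
Weighted total:
  Term project 91 × 0.25 = 22.75
  Oral exam 80 × 0.31 = 24.8
  Problem sets 100 × 0.05 = 5
  Participation 45 × 0.39 = 17.55
Sum = 70.1
70.1 is ≥ 69 and < 79 → C

C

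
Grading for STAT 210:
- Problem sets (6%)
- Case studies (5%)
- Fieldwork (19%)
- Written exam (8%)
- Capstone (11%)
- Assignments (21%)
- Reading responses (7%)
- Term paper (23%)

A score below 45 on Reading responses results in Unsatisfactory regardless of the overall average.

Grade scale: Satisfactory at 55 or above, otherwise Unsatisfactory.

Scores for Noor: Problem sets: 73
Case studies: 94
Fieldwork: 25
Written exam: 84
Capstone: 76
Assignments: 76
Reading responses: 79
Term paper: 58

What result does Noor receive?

Reading responses score 79 ≥ 45: minimum met.
Weighted total:
  Problem sets 73 × 0.06 = 4.38
  Case studies 94 × 0.05 = 4.7
  Fieldwork 25 × 0.19 = 4.75
  Written exam 84 × 0.08 = 6.72
  Capstone 76 × 0.11 = 8.36
  Assignments 76 × 0.21 = 15.96
  Reading responses 79 × 0.07 = 5.53
  Term paper 58 × 0.23 = 13.34
Sum = 63.74
63.74 ≥ 55 → Satisfactory

Satisfactory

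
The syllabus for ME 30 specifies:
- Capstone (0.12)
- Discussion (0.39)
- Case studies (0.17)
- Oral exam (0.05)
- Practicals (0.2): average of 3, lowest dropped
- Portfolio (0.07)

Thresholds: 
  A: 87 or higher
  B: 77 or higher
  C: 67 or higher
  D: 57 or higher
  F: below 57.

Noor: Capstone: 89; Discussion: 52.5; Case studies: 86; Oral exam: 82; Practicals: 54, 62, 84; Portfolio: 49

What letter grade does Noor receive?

C

Practicals: drop 54 → average of remaining 2 = 146/2 = 73
Weighted total:
  Capstone 89 × 0.12 = 10.68
  Discussion 52.5 × 0.39 = 20.475
  Case studies 86 × 0.17 = 14.62
  Oral exam 82 × 0.05 = 4.1
  Practicals 73 × 0.2 = 14.6
  Portfolio 49 × 0.07 = 3.43
Sum = 67.905
67.905 is ≥ 67 and < 77 → C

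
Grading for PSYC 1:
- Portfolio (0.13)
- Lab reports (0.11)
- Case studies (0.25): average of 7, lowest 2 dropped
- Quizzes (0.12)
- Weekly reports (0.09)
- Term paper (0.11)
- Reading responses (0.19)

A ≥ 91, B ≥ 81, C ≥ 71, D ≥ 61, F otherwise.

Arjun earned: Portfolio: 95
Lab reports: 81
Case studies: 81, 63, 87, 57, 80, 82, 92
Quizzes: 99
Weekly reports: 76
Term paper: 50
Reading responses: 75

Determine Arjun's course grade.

Case studies: drop 57, 63 → average of remaining 5 = 422/5 = 84.4
Weighted total:
  Portfolio 95 × 0.13 = 12.35
  Lab reports 81 × 0.11 = 8.91
  Case studies 84.4 × 0.25 = 21.1
  Quizzes 99 × 0.12 = 11.88
  Weekly reports 76 × 0.09 = 6.84
  Term paper 50 × 0.11 = 5.5
  Reading responses 75 × 0.19 = 14.25
Sum = 80.83
80.83 is ≥ 71 and < 81 → C

C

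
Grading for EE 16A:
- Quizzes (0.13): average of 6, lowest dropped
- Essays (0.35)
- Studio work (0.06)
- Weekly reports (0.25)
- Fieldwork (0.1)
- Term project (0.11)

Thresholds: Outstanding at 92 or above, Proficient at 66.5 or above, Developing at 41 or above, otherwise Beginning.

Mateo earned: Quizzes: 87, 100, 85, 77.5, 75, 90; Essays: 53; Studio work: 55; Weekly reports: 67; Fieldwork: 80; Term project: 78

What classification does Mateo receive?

Proficient

Quizzes: drop 75 → average of remaining 5 = 439.5/5 = 87.9
Weighted total:
  Quizzes 87.9 × 0.13 = 11.427
  Essays 53 × 0.35 = 18.55
  Studio work 55 × 0.06 = 3.3
  Weekly reports 67 × 0.25 = 16.75
  Fieldwork 80 × 0.1 = 8
  Term project 78 × 0.11 = 8.58
Sum = 66.607
66.607 is ≥ 66.5 and < 92 → Proficient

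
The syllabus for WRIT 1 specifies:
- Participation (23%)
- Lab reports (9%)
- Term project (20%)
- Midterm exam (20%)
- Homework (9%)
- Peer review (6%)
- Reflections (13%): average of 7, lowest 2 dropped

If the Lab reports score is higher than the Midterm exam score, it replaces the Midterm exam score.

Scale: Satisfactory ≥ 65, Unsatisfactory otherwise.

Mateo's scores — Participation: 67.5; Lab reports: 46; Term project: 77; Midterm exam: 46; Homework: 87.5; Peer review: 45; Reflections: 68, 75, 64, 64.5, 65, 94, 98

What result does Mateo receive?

Reflections: drop 64, 64.5 → average of remaining 5 = 400/5 = 80
Lab reports (46) ≤ Midterm exam (46), so Midterm exam stays at 46.
Weighted total:
  Participation 67.5 × 0.23 = 15.525
  Lab reports 46 × 0.09 = 4.14
  Term project 77 × 0.2 = 15.4
  Midterm exam 46 × 0.2 = 9.2
  Homework 87.5 × 0.09 = 7.875
  Peer review 45 × 0.06 = 2.7
  Reflections 80 × 0.13 = 10.4
Sum = 65.24
65.24 ≥ 65 → Satisfactory

Satisfactory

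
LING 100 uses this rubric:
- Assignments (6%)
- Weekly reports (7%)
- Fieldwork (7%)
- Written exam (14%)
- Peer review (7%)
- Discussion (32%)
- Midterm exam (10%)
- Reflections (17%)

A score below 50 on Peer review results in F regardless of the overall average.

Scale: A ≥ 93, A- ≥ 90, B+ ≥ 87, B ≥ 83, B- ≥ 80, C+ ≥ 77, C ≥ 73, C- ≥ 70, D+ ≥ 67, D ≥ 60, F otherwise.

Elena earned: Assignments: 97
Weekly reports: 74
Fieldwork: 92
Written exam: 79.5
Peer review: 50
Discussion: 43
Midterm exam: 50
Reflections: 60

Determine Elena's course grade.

Peer review score 50 ≥ 50: minimum met.
Weighted total:
  Assignments 97 × 0.06 = 5.82
  Weekly reports 74 × 0.07 = 5.18
  Fieldwork 92 × 0.07 = 6.44
  Written exam 79.5 × 0.14 = 11.13
  Peer review 50 × 0.07 = 3.5
  Discussion 43 × 0.32 = 13.76
  Midterm exam 50 × 0.1 = 5
  Reflections 60 × 0.17 = 10.2
Sum = 61.03
61.03 is ≥ 60 and < 67 → D

D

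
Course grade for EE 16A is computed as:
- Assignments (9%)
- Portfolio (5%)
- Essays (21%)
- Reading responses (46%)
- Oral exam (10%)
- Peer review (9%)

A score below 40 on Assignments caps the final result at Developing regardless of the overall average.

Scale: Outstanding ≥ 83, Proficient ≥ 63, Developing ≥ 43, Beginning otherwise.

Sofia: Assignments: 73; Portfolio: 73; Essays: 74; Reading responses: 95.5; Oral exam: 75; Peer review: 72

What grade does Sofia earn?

Outstanding

Assignments score 73 ≥ 40: minimum met.
Weighted total:
  Assignments 73 × 0.09 = 6.57
  Portfolio 73 × 0.05 = 3.65
  Essays 74 × 0.21 = 15.54
  Reading responses 95.5 × 0.46 = 43.93
  Oral exam 75 × 0.1 = 7.5
  Peer review 72 × 0.09 = 6.48
Sum = 83.67
83.67 ≥ 83 → Outstanding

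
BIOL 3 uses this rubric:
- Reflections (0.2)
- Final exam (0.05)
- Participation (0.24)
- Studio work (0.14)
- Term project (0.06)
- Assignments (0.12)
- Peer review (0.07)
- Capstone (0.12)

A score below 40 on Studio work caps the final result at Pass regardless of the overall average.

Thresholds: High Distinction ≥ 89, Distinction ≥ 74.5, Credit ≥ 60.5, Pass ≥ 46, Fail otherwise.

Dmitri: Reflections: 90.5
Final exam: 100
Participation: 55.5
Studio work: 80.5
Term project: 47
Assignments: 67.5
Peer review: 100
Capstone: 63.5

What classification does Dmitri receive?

Credit

Studio work score 80.5 ≥ 40: minimum met.
Weighted total:
  Reflections 90.5 × 0.2 = 18.1
  Final exam 100 × 0.05 = 5
  Participation 55.5 × 0.24 = 13.32
  Studio work 80.5 × 0.14 = 11.27
  Term project 47 × 0.06 = 2.82
  Assignments 67.5 × 0.12 = 8.1
  Peer review 100 × 0.07 = 7
  Capstone 63.5 × 0.12 = 7.62
Sum = 73.23
73.23 is ≥ 60.5 and < 74.5 → Credit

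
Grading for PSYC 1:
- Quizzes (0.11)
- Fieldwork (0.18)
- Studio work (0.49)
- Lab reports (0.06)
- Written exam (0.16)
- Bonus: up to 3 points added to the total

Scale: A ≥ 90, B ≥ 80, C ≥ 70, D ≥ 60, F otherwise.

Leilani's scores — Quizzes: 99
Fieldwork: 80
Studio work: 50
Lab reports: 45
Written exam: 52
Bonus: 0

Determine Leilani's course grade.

Weighted total:
  Quizzes 99 × 0.11 = 10.89
  Fieldwork 80 × 0.18 = 14.4
  Studio work 50 × 0.49 = 24.5
  Lab reports 45 × 0.06 = 2.7
  Written exam 52 × 0.16 = 8.32
Sum = 60.81
Bonus: 60.81 + 0 = 60.81
60.81 is ≥ 60 and < 70 → D

D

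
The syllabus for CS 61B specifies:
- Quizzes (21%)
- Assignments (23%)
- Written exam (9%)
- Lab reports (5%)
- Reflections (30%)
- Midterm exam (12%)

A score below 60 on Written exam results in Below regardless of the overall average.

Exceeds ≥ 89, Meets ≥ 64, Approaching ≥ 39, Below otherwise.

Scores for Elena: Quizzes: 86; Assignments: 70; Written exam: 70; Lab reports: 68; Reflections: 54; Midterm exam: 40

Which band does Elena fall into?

Written exam score 70 ≥ 60: minimum met.
Weighted total:
  Quizzes 86 × 0.21 = 18.06
  Assignments 70 × 0.23 = 16.1
  Written exam 70 × 0.09 = 6.3
  Lab reports 68 × 0.05 = 3.4
  Reflections 54 × 0.3 = 16.2
  Midterm exam 40 × 0.12 = 4.8
Sum = 64.86
64.86 is ≥ 64 and < 89 → Meets

Meets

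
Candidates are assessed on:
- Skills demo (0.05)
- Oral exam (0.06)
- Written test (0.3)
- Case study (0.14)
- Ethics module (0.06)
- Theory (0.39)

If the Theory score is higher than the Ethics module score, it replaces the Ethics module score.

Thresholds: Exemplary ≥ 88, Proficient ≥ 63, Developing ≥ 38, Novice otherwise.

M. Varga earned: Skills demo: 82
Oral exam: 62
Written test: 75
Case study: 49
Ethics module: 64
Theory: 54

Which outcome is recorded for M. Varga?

Theory (54) ≤ Ethics module (64), so Ethics module stays at 64.
Weighted total:
  Skills demo 82 × 0.05 = 4.1
  Oral exam 62 × 0.06 = 3.72
  Written test 75 × 0.3 = 22.5
  Case study 49 × 0.14 = 6.86
  Ethics module 64 × 0.06 = 3.84
  Theory 54 × 0.39 = 21.06
Sum = 62.08
62.08 is ≥ 38 and < 63 → Developing

Developing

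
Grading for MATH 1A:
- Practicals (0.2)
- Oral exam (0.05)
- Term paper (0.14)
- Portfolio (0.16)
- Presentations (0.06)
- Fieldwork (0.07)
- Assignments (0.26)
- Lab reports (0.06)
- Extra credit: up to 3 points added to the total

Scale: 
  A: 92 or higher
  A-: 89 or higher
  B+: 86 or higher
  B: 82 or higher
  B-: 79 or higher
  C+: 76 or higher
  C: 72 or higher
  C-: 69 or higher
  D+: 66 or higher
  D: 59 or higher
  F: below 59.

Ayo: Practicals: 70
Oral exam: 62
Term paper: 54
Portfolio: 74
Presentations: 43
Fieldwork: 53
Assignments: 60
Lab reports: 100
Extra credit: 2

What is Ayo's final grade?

Weighted total:
  Practicals 70 × 0.2 = 14
  Oral exam 62 × 0.05 = 3.1
  Term paper 54 × 0.14 = 7.56
  Portfolio 74 × 0.16 = 11.84
  Presentations 43 × 0.06 = 2.58
  Fieldwork 53 × 0.07 = 3.71
  Assignments 60 × 0.26 = 15.6
  Lab reports 100 × 0.06 = 6
Sum = 64.39
Extra credit: 64.39 + 2 = 66.39
66.39 is ≥ 66 and < 69 → D+

D+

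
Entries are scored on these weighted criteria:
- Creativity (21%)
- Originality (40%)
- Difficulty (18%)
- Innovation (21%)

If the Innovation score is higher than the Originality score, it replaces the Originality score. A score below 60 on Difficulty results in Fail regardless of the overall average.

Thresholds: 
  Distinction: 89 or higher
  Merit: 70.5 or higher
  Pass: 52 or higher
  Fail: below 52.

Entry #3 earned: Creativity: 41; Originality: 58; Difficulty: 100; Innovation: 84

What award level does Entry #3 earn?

Innovation (84) > Originality (58), so Originality counts as 84.
Difficulty score 100 ≥ 60: minimum met.
Weighted total:
  Creativity 41 × 0.21 = 8.61
  Originality 84 × 0.4 = 33.6
  Difficulty 100 × 0.18 = 18
  Innovation 84 × 0.21 = 17.64
Sum = 77.85
77.85 is ≥ 70.5 and < 89 → Merit

Merit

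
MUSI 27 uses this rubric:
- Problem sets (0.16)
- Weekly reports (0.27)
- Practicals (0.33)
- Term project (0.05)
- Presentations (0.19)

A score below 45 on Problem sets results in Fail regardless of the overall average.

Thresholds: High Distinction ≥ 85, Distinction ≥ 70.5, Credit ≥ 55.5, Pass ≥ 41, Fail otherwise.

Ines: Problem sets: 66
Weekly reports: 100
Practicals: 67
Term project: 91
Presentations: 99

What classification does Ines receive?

Distinction

Problem sets score 66 ≥ 45: minimum met.
Weighted total:
  Problem sets 66 × 0.16 = 10.56
  Weekly reports 100 × 0.27 = 27
  Practicals 67 × 0.33 = 22.11
  Term project 91 × 0.05 = 4.55
  Presentations 99 × 0.19 = 18.81
Sum = 83.03
83.03 is ≥ 70.5 and < 85 → Distinction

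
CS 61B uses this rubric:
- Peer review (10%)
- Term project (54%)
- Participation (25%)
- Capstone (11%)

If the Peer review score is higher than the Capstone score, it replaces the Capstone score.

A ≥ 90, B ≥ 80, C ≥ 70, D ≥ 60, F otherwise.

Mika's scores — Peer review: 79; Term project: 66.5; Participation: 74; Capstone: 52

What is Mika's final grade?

Peer review (79) > Capstone (52), so Capstone counts as 79.
Weighted total:
  Peer review 79 × 0.1 = 7.9
  Term project 66.5 × 0.54 = 35.91
  Participation 74 × 0.25 = 18.5
  Capstone 79 × 0.11 = 8.69
Sum = 71
71 is ≥ 70 and < 80 → C

C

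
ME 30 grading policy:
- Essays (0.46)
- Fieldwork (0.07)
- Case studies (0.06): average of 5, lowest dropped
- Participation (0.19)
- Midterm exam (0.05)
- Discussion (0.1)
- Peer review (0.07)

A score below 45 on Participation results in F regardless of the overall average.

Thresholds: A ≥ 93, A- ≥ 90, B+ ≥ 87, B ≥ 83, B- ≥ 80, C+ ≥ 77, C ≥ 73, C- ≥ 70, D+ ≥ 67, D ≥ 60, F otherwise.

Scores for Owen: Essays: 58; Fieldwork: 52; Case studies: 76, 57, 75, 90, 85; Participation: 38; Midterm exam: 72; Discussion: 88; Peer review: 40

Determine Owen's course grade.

F

Case studies: drop 57 → average of remaining 4 = 326/4 = 81.5
Participation score 38 < 45: minimum not met.
Weighted total:
  Essays 58 × 0.46 = 26.68
  Fieldwork 52 × 0.07 = 3.64
  Case studies 81.5 × 0.06 = 4.89
  Participation 38 × 0.19 = 7.22
  Midterm exam 72 × 0.05 = 3.6
  Discussion 88 × 0.1 = 8.8
  Peer review 40 × 0.07 = 2.8
Sum = 57.63
Because the Participation minimum was not met, the result is F.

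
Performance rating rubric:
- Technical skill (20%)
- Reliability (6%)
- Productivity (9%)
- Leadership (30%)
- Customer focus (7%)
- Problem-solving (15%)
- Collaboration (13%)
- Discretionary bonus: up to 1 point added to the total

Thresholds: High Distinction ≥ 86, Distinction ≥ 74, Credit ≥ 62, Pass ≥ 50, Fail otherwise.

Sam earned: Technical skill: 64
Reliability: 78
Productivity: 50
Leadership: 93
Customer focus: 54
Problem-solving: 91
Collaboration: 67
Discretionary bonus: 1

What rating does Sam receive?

Distinction

Weighted total:
  Technical skill 64 × 0.2 = 12.8
  Reliability 78 × 0.06 = 4.68
  Productivity 50 × 0.09 = 4.5
  Leadership 93 × 0.3 = 27.9
  Customer focus 54 × 0.07 = 3.78
  Problem-solving 91 × 0.15 = 13.65
  Collaboration 67 × 0.13 = 8.71
Sum = 76.02
Discretionary bonus: 76.02 + 1 = 77.02
77.02 is ≥ 74 and < 86 → Distinction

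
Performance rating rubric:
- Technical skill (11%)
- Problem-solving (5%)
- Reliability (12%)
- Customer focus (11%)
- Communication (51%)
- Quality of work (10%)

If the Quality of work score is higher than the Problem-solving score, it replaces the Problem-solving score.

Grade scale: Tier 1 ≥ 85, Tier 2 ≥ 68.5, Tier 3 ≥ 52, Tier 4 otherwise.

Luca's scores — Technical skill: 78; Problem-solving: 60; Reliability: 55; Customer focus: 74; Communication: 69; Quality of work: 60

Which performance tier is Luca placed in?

Tier 3

Quality of work (60) ≤ Problem-solving (60), so Problem-solving stays at 60.
Weighted total:
  Technical skill 78 × 0.11 = 8.58
  Problem-solving 60 × 0.05 = 3
  Reliability 55 × 0.12 = 6.6
  Customer focus 74 × 0.11 = 8.14
  Communication 69 × 0.51 = 35.19
  Quality of work 60 × 0.1 = 6
Sum = 67.51
67.51 is ≥ 52 and < 68.5 → Tier 3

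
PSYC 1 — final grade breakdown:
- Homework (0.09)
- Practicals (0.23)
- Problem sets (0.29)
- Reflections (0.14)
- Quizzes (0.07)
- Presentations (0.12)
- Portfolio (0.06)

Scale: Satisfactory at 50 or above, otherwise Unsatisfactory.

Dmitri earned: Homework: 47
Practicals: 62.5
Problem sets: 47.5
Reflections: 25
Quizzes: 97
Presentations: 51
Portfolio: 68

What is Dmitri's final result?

Satisfactory

Weighted total:
  Homework 47 × 0.09 = 4.23
  Practicals 62.5 × 0.23 = 14.375
  Problem sets 47.5 × 0.29 = 13.775
  Reflections 25 × 0.14 = 3.5
  Quizzes 97 × 0.07 = 6.79
  Presentations 51 × 0.12 = 6.12
  Portfolio 68 × 0.06 = 4.08
Sum = 52.87
52.87 ≥ 50 → Satisfactory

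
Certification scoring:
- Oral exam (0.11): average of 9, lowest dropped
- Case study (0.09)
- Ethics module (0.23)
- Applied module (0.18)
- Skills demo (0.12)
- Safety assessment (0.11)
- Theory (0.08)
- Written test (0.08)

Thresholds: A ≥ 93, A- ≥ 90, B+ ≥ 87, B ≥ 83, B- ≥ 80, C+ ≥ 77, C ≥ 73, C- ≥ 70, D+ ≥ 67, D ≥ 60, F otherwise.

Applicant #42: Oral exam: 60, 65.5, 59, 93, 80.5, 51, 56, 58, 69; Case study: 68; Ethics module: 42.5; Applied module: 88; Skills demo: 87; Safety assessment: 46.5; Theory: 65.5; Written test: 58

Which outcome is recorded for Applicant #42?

Oral exam: drop 51 → average of remaining 8 = 541/8 = 67.625
Weighted total:
  Oral exam 67.625 × 0.11 = 7.43875
  Case study 68 × 0.09 = 6.12
  Ethics module 42.5 × 0.23 = 9.775
  Applied module 88 × 0.18 = 15.84
  Skills demo 87 × 0.12 = 10.44
  Safety assessment 46.5 × 0.11 = 5.115
  Theory 65.5 × 0.08 = 5.24
  Written test 58 × 0.08 = 4.64
Sum = 64.60875
64.60875 is ≥ 60 and < 67 → D

D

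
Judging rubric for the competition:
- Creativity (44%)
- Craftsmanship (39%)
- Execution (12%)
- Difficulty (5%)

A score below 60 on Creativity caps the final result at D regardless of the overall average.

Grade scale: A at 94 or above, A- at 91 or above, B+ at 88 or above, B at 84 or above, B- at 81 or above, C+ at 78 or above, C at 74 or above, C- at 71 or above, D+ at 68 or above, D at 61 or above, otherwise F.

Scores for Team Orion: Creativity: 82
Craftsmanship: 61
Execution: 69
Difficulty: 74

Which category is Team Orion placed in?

Creativity score 82 ≥ 60: minimum met.
Weighted total:
  Creativity 82 × 0.44 = 36.08
  Craftsmanship 61 × 0.39 = 23.79
  Execution 69 × 0.12 = 8.28
  Difficulty 74 × 0.05 = 3.7
Sum = 71.85
71.85 is ≥ 71 and < 74 → C-

C-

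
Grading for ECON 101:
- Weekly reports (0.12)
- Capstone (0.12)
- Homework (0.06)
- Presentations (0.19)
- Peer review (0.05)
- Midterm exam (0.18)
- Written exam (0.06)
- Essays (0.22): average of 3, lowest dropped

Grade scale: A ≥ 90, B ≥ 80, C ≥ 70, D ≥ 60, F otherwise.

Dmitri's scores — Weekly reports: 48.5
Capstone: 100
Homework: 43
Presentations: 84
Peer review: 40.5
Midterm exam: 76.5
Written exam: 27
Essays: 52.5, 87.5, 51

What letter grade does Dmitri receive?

Essays: drop 51 → average of remaining 2 = 140/2 = 70
Weighted total:
  Weekly reports 48.5 × 0.12 = 5.82
  Capstone 100 × 0.12 = 12
  Homework 43 × 0.06 = 2.58
  Presentations 84 × 0.19 = 15.96
  Peer review 40.5 × 0.05 = 2.025
  Midterm exam 76.5 × 0.18 = 13.77
  Written exam 27 × 0.06 = 1.62
  Essays 70 × 0.22 = 15.4
Sum = 69.175
69.175 is ≥ 60 and < 70 → D

D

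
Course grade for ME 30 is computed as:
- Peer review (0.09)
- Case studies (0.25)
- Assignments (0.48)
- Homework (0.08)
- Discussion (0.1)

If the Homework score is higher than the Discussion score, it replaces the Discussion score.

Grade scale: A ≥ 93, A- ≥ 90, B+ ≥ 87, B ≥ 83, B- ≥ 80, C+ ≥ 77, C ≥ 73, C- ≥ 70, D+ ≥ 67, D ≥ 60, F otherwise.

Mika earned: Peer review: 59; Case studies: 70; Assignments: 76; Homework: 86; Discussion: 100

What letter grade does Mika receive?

Homework (86) ≤ Discussion (100), so Discussion stays at 100.
Weighted total:
  Peer review 59 × 0.09 = 5.31
  Case studies 70 × 0.25 = 17.5
  Assignments 76 × 0.48 = 36.48
  Homework 86 × 0.08 = 6.88
  Discussion 100 × 0.1 = 10
Sum = 76.17
76.17 is ≥ 73 and < 77 → C

C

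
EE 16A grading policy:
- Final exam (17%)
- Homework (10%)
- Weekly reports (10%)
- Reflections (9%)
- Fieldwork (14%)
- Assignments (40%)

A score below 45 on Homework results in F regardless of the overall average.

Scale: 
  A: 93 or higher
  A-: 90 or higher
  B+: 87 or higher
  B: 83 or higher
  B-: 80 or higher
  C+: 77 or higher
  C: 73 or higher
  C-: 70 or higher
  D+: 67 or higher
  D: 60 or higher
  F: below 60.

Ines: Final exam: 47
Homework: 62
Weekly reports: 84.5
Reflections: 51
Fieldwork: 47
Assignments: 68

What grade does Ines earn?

D

Homework score 62 ≥ 45: minimum met.
Weighted total:
  Final exam 47 × 0.17 = 7.99
  Homework 62 × 0.1 = 6.2
  Weekly reports 84.5 × 0.1 = 8.45
  Reflections 51 × 0.09 = 4.59
  Fieldwork 47 × 0.14 = 6.58
  Assignments 68 × 0.4 = 27.2
Sum = 61.01
61.01 is ≥ 60 and < 67 → D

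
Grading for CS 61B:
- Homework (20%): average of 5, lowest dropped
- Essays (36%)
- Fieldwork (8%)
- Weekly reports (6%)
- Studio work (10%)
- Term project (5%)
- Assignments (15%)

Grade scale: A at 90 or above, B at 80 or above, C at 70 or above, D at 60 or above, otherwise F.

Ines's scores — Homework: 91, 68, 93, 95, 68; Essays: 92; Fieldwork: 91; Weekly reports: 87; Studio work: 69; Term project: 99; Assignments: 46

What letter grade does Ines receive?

Homework: drop 68 → average of remaining 4 = 347/4 = 86.75
Weighted total:
  Homework 86.75 × 0.2 = 17.35
  Essays 92 × 0.36 = 33.12
  Fieldwork 91 × 0.08 = 7.28
  Weekly reports 87 × 0.06 = 5.22
  Studio work 69 × 0.1 = 6.9
  Term project 99 × 0.05 = 4.95
  Assignments 46 × 0.15 = 6.9
Sum = 81.72
81.72 is ≥ 80 and < 90 → B

B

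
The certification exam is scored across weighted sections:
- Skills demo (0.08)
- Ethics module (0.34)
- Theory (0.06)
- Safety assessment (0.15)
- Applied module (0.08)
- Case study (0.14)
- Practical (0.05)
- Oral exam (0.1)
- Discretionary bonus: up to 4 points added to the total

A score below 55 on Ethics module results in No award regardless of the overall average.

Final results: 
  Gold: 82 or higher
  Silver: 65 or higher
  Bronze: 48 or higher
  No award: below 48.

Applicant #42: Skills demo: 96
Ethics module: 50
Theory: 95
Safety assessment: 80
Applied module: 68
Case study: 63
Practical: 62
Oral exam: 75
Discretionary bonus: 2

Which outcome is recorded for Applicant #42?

Ethics module score 50 < 55: minimum not met.
Weighted total:
  Skills demo 96 × 0.08 = 7.68
  Ethics module 50 × 0.34 = 17
  Theory 95 × 0.06 = 5.7
  Safety assessment 80 × 0.15 = 12
  Applied module 68 × 0.08 = 5.44
  Case study 63 × 0.14 = 8.82
  Practical 62 × 0.05 = 3.1
  Oral exam 75 × 0.1 = 7.5
Sum = 67.24
Discretionary bonus: 67.24 + 2 = 69.24
Because the Ethics module minimum was not met, the result is No award.

No award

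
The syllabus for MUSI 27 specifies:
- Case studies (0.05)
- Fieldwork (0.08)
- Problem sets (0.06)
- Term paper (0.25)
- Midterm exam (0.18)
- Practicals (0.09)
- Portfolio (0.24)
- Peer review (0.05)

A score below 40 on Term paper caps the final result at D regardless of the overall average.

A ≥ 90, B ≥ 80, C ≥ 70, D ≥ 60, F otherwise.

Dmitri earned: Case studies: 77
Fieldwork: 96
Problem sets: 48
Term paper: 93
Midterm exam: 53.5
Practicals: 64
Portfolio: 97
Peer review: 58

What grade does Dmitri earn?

C

Term paper score 93 ≥ 40: minimum met.
Weighted total:
  Case studies 77 × 0.05 = 3.85
  Fieldwork 96 × 0.08 = 7.68
  Problem sets 48 × 0.06 = 2.88
  Term paper 93 × 0.25 = 23.25
  Midterm exam 53.5 × 0.18 = 9.63
  Practicals 64 × 0.09 = 5.76
  Portfolio 97 × 0.24 = 23.28
  Peer review 58 × 0.05 = 2.9
Sum = 79.23
79.23 is ≥ 70 and < 80 → C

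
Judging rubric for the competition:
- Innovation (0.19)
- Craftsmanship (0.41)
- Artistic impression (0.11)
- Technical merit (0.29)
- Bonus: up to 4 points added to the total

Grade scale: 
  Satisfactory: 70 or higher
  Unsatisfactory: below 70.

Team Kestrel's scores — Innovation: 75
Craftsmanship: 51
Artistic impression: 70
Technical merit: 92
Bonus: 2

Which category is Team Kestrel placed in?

Satisfactory

Weighted total:
  Innovation 75 × 0.19 = 14.25
  Craftsmanship 51 × 0.41 = 20.91
  Artistic impression 70 × 0.11 = 7.7
  Technical merit 92 × 0.29 = 26.68
Sum = 69.54
Bonus: 69.54 + 2 = 71.54
71.54 ≥ 70 → Satisfactory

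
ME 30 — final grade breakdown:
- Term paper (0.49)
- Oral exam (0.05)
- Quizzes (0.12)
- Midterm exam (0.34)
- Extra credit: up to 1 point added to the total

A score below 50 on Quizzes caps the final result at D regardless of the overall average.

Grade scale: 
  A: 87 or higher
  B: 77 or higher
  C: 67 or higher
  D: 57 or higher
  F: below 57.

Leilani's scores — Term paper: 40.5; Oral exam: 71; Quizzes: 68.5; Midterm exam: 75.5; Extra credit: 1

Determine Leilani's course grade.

D

Quizzes score 68.5 ≥ 50: minimum met.
Weighted total:
  Term paper 40.5 × 0.49 = 19.845
  Oral exam 71 × 0.05 = 3.55
  Quizzes 68.5 × 0.12 = 8.22
  Midterm exam 75.5 × 0.34 = 25.67
Sum = 57.285
Extra credit: 57.285 + 1 = 58.285
58.285 is ≥ 57 and < 67 → D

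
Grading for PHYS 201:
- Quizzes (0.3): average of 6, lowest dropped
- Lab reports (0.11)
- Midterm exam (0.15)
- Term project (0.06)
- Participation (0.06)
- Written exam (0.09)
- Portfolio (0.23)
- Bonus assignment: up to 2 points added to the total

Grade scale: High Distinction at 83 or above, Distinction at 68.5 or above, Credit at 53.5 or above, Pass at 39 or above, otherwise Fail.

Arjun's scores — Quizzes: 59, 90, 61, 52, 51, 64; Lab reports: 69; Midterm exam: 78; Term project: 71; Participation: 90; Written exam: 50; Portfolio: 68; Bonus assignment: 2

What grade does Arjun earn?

Distinction

Quizzes: drop 51 → average of remaining 5 = 326/5 = 65.2
Weighted total:
  Quizzes 65.2 × 0.3 = 19.56
  Lab reports 69 × 0.11 = 7.59
  Midterm exam 78 × 0.15 = 11.7
  Term project 71 × 0.06 = 4.26
  Participation 90 × 0.06 = 5.4
  Written exam 50 × 0.09 = 4.5
  Portfolio 68 × 0.23 = 15.64
Sum = 68.65
Bonus assignment: 68.65 + 2 = 70.65
70.65 is ≥ 68.5 and < 83 → Distinction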